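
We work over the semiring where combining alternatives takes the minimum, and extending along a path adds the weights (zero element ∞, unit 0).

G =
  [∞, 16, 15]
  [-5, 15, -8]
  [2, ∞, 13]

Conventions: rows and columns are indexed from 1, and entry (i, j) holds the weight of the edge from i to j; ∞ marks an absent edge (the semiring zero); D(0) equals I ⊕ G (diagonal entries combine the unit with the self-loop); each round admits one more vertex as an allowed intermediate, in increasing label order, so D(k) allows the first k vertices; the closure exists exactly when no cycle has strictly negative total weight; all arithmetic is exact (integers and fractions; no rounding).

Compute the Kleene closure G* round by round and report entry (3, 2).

D(0):
  [0, 16, 15]
  [-5, 0, -8]
  [2, ∞, 0]
D(1):
  [0, 16, 15]
  [-5, 0, -8]
  [2, 18, 0]
D(2):
  [0, 16, 8]
  [-5, 0, -8]
  [2, 18, 0]
D(3):
  [0, 16, 8]
  [-6, 0, -8]
  [2, 18, 0]
Answer: G*[3][2] = 18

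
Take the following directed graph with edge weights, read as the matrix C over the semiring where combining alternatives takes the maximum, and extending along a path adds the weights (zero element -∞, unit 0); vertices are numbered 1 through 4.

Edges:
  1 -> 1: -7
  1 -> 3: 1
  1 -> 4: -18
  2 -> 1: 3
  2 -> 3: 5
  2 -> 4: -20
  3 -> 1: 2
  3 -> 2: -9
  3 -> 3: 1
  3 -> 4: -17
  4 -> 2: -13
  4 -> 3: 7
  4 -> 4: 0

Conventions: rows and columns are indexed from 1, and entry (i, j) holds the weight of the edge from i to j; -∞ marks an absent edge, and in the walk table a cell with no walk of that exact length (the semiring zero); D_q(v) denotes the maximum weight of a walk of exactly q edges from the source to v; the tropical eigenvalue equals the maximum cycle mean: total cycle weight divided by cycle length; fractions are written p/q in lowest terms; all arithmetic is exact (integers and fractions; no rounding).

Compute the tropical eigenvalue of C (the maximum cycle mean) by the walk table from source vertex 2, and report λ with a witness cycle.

q=0: [-∞, 0, -∞, -∞]
q=1: [3, -∞, 5, -20]
q=2: [7, -4, 6, -12]
q=3: [8, -3, 8, -11]
q=4: [10, -1, 9, -9]
Optimal cycle mean attained by: cycle 1->3->1, total 1 + 2, length 2.
Answer: λ = 3/2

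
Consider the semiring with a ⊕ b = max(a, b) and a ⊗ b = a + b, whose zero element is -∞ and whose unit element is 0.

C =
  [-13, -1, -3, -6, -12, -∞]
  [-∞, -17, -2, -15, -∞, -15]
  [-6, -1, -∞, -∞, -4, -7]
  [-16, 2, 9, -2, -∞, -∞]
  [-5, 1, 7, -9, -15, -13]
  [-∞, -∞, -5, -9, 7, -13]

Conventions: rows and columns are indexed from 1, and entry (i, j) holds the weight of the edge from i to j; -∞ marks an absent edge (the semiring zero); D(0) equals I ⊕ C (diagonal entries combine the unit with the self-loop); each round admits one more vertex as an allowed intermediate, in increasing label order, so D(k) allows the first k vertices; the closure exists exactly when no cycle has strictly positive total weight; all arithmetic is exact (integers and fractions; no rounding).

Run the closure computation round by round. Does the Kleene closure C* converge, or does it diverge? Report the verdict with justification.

D(0):
  [0, -1, -3, -6, -12, -∞]
  [-∞, 0, -2, -15, -∞, -15]
  [-6, -1, 0, -∞, -4, -7]
  [-16, 2, 9, 0, -∞, -∞]
  [-5, 1, 7, -9, 0, -13]
  [-∞, -∞, -5, -9, 7, 0]
D(1):
  [0, -1, -3, -6, -12, -∞]
  [-∞, 0, -2, -15, -∞, -15]
  [-6, -1, 0, -12, -4, -7]
  [-16, 2, 9, 0, -28, -∞]
  [-5, 1, 7, -9, 0, -13]
  [-∞, -∞, -5, -9, 7, 0]
D(2):
  [0, -1, -3, -6, -12, -16]
  [-∞, 0, -2, -15, -∞, -15]
  [-6, -1, 0, -12, -4, -7]
  [-16, 2, 9, 0, -28, -13]
  [-5, 1, 7, -9, 0, -13]
  [-∞, -∞, -5, -9, 7, 0]
Detection: at round 3, diagonal entry (5, 5) turns strictly positive.
Key observation: the cycle 5->3->5 has total weight 7 + (-4), which is strictly positive.
Answer: DIVERGES — positive cycle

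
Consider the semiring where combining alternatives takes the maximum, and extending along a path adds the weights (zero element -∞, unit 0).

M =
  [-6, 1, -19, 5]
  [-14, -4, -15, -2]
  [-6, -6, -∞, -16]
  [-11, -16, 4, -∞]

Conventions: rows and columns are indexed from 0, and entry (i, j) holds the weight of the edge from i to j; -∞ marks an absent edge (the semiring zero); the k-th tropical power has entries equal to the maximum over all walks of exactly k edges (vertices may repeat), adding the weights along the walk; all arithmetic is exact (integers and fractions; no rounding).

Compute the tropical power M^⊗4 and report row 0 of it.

M^⊗2:
  [-6, -3, 9, -1]
  [-13, -8, 2, -6]
  [-12, -5, -12, -1]
  [-2, -2, -30, -6]
M^⊗3:
  [3, 3, 3, -1]
  [-4, -4, -2, -8]
  [-12, -9, 3, -7]
  [-8, -1, -2, 3]
M^⊗4:
  [-3, 4, 3, 8]
  [-8, -3, -4, 1]
  [-3, -3, -3, -7]
  [-8, -5, 7, -3]
Answer: row 0 of M^⊗4 = [-3, 4, 3, 8]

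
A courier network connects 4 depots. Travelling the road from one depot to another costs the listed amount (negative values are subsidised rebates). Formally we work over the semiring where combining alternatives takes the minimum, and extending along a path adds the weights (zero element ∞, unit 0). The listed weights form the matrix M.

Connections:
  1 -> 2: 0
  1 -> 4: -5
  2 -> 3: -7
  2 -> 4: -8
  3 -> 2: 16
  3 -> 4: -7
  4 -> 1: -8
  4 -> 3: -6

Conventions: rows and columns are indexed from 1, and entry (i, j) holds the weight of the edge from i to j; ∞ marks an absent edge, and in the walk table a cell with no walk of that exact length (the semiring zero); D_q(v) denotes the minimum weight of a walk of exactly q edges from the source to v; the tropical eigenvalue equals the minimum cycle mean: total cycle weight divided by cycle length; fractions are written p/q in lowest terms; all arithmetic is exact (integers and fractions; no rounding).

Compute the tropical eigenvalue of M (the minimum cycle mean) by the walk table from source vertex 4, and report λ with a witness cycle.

q=0: [∞, ∞, ∞, 0]
q=1: [-8, ∞, -6, ∞]
q=2: [∞, -8, ∞, -13]
q=3: [-21, ∞, -19, -16]
q=4: [-24, -21, -22, -26]
Optimal cycle mean attained by: cycle 1->4->1, total (-5) + (-8), length 2.
Answer: λ = -13/2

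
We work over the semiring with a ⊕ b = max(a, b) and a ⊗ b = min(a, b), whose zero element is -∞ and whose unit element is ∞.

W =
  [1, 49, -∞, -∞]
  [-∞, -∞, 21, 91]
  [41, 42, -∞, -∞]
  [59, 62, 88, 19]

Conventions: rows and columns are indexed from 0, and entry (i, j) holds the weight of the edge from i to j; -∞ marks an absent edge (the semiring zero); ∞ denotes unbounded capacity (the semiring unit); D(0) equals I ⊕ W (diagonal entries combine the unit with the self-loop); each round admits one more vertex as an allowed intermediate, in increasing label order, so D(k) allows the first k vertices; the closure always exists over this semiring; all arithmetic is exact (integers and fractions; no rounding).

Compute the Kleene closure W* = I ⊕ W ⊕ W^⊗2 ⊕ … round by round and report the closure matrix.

D(0):
  [∞, 49, -∞, -∞]
  [-∞, ∞, 21, 91]
  [41, 42, ∞, -∞]
  [59, 62, 88, ∞]
D(1):
  [∞, 49, -∞, -∞]
  [-∞, ∞, 21, 91]
  [41, 42, ∞, -∞]
  [59, 62, 88, ∞]
D(2):
  [∞, 49, 21, 49]
  [-∞, ∞, 21, 91]
  [41, 42, ∞, 42]
  [59, 62, 88, ∞]
D(3):
  [∞, 49, 21, 49]
  [21, ∞, 21, 91]
  [41, 42, ∞, 42]
  [59, 62, 88, ∞]
D(4):
  [∞, 49, 49, 49]
  [59, ∞, 88, 91]
  [42, 42, ∞, 42]
  [59, 62, 88, ∞]
Answer: W* = [[∞, 49, 49, 49], [59, ∞, 88, 91], [42, 42, ∞, 42], [59, 62, 88, ∞]]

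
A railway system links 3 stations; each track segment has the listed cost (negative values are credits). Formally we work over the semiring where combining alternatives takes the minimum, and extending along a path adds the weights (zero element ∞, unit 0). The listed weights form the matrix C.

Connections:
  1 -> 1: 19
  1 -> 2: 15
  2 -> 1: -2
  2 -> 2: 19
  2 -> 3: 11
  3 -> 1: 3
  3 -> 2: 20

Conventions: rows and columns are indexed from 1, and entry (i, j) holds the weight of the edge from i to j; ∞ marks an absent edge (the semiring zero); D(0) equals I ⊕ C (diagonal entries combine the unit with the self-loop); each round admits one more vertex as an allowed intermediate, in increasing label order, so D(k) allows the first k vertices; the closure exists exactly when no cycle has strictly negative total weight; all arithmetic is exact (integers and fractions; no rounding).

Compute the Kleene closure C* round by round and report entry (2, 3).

D(0):
  [0, 15, ∞]
  [-2, 0, 11]
  [3, 20, 0]
D(1):
  [0, 15, ∞]
  [-2, 0, 11]
  [3, 18, 0]
D(2):
  [0, 15, 26]
  [-2, 0, 11]
  [3, 18, 0]
D(3):
  [0, 15, 26]
  [-2, 0, 11]
  [3, 18, 0]
Answer: C*[2][3] = 11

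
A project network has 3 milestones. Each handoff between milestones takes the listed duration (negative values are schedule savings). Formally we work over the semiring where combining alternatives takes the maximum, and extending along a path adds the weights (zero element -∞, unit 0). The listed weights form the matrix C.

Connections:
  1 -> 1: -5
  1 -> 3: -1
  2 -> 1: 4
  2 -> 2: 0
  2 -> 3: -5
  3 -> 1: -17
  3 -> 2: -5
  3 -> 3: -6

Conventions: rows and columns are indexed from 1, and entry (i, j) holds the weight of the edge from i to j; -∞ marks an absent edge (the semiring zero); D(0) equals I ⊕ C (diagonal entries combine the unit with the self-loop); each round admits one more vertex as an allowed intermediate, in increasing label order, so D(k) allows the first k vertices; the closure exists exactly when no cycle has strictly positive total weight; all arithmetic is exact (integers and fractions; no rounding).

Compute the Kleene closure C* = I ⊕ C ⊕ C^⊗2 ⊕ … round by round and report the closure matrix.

D(0):
  [0, -∞, -1]
  [4, 0, -5]
  [-17, -5, 0]
D(1):
  [0, -∞, -1]
  [4, 0, 3]
  [-17, -5, 0]
D(2):
  [0, -∞, -1]
  [4, 0, 3]
  [-1, -5, 0]
D(3):
  [0, -6, -1]
  [4, 0, 3]
  [-1, -5, 0]
Answer: C* = [[0, -6, -1], [4, 0, 3], [-1, -5, 0]]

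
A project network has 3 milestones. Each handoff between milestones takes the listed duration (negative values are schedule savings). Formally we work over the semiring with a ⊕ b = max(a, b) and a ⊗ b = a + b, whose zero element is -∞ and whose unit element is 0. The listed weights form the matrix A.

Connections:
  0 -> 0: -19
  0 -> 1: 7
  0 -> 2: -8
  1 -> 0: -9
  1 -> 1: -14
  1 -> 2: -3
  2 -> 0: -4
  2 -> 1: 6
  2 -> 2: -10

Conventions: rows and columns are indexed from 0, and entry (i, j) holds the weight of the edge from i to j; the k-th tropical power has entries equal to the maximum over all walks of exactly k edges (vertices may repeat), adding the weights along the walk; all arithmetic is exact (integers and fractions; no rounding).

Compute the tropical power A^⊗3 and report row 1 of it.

A^⊗2:
  [-2, -2, 4]
  [-7, 3, -13]
  [-3, 3, 3]
A^⊗3:
  [0, 10, -5]
  [-6, 0, 0]
  [-1, 9, 0]
Answer: row 1 of A^⊗3 = [-6, 0, 0]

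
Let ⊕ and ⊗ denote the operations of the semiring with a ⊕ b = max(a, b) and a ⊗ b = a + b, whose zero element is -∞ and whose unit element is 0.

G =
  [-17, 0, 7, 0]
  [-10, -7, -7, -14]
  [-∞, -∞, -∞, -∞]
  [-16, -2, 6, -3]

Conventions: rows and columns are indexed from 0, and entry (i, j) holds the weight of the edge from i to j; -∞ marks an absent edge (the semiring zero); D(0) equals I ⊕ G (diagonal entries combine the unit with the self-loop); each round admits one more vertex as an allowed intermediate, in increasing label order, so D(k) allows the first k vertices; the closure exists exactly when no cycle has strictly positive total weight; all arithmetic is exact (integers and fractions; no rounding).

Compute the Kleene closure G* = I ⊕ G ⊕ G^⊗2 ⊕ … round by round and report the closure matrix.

D(0):
  [0, 0, 7, 0]
  [-10, 0, -7, -14]
  [-∞, -∞, 0, -∞]
  [-16, -2, 6, 0]
D(1):
  [0, 0, 7, 0]
  [-10, 0, -3, -10]
  [-∞, -∞, 0, -∞]
  [-16, -2, 6, 0]
D(2):
  [0, 0, 7, 0]
  [-10, 0, -3, -10]
  [-∞, -∞, 0, -∞]
  [-12, -2, 6, 0]
D(3):
  [0, 0, 7, 0]
  [-10, 0, -3, -10]
  [-∞, -∞, 0, -∞]
  [-12, -2, 6, 0]
D(4):
  [0, 0, 7, 0]
  [-10, 0, -3, -10]
  [-∞, -∞, 0, -∞]
  [-12, -2, 6, 0]
Answer: G* = [[0, 0, 7, 0], [-10, 0, -3, -10], [-∞, -∞, 0, -∞], [-12, -2, 6, 0]]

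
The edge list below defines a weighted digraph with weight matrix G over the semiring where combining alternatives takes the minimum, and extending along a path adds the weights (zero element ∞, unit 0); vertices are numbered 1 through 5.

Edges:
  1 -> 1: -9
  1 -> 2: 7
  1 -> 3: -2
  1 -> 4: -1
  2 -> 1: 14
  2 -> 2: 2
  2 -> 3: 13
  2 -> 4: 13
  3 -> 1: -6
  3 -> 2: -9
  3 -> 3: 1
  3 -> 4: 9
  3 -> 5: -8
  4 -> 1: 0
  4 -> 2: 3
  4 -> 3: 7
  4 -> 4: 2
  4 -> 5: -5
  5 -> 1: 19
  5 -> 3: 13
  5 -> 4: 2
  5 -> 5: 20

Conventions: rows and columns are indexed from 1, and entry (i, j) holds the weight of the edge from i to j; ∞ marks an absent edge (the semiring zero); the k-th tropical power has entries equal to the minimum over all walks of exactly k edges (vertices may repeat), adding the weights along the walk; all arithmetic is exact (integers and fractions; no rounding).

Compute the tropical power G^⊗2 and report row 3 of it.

G^⊗2:
  [-18, -11, -11, -10, -10]
  [5, 4, 12, 13, 5]
  [-15, -8, -8, -7, -7]
  [-9, -2, -2, -3, -3]
  [2, 4, 9, 4, -3]
Answer: row 3 of G^⊗2 = [-15, -8, -8, -7, -7]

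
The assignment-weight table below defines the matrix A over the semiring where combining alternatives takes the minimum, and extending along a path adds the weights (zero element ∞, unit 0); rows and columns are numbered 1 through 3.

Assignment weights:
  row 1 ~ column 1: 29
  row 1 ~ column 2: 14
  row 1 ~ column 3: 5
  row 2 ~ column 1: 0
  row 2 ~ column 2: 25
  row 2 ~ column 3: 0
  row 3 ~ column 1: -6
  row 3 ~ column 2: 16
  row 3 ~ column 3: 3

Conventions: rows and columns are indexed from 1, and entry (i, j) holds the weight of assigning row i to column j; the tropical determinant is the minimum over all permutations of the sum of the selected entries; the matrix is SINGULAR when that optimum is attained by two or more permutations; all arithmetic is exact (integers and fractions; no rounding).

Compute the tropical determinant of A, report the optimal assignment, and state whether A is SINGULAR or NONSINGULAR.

σ = (1, 2, 3): 29 + 25 + 3 = 57
σ = (1, 3, 2): 29 + 0 + 16 = 45
σ = (2, 1, 3): 14 + 0 + 3 = 17
σ = (2, 3, 1): 14 + 0 + (-6) = 8
σ = (3, 1, 2): 5 + 0 + 16 = 21
σ = (3, 2, 1): 5 + 25 + (-6) = 24
Optimal value attained by: σ = (2, 3, 1).
Answer: det⊕(A) = 8; verdict: NONSINGULAR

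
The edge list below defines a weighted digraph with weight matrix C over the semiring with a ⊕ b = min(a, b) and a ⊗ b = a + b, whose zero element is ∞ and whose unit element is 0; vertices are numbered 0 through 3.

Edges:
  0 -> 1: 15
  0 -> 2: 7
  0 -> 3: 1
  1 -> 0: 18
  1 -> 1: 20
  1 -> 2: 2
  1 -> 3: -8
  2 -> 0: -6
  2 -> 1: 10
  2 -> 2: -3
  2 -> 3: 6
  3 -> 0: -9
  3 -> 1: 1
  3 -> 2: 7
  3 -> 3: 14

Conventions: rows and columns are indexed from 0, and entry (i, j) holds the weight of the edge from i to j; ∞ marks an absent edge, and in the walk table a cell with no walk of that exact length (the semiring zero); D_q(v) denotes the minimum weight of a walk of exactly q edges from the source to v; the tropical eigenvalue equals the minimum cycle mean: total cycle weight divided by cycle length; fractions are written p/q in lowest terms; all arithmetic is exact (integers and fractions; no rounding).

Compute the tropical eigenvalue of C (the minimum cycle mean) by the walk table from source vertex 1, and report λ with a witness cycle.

q=0: [∞, 0, ∞, ∞]
q=1: [18, 20, 2, -8]
q=2: [-17, -7, -1, 6]
q=3: [-7, -2, -10, -16]
q=4: [-25, -15, -13, -10]
Optimal cycle mean attained by: cycle 0->3->0, total 1 + (-9), length 2.
Answer: λ = -4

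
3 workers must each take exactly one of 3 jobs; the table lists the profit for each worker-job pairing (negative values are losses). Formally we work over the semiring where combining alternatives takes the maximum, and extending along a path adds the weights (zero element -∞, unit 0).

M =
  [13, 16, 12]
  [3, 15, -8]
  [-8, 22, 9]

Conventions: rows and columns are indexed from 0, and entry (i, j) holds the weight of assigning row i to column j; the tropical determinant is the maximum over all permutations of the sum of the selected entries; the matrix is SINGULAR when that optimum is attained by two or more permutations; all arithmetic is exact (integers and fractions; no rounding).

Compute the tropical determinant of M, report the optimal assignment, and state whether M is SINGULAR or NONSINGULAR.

σ = (0, 1, 2): 13 + 15 + 9 = 37
σ = (0, 2, 1): 13 + (-8) + 22 = 27
σ = (1, 0, 2): 16 + 3 + 9 = 28
σ = (1, 2, 0): 16 + (-8) + (-8) = 0
σ = (2, 0, 1): 12 + 3 + 22 = 37
σ = (2, 1, 0): 12 + 15 + (-8) = 19
Optimal value attained by: σ = (0, 1, 2).
Answer: det⊕(M) = 37; verdict: SINGULAR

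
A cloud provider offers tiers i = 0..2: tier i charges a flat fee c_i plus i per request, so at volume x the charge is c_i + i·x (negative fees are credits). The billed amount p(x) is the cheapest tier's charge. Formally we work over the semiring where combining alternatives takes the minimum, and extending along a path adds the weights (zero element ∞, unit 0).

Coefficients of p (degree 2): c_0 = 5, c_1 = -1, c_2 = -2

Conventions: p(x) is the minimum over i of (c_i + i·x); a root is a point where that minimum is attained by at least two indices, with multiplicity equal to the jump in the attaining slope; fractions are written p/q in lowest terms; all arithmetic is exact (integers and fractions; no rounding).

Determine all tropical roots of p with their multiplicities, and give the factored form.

hull edge (i=0, c=5) to (i=1, c=-1): slope -6, span 1
hull edge (i=1, c=-1) to (i=2, c=-2): slope -1, span 1
Factored form: p(x) = -2 ⊗ (x ⊕ 1) ⊗ (x ⊕ 6)
Answer: roots = 1 (mult 1), 6 (mult 1)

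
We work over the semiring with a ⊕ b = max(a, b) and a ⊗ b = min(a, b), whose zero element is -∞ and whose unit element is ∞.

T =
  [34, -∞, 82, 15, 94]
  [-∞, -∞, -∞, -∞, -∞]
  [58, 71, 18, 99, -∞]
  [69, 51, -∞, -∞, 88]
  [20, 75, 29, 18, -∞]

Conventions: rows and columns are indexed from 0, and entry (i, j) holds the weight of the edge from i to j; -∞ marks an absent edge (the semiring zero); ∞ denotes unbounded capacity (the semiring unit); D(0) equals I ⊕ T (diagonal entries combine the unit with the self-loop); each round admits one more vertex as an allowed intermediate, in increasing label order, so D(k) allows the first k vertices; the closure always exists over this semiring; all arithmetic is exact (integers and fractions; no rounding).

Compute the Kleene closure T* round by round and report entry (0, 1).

D(0):
  [∞, -∞, 82, 15, 94]
  [-∞, ∞, -∞, -∞, -∞]
  [58, 71, ∞, 99, -∞]
  [69, 51, -∞, ∞, 88]
  [20, 75, 29, 18, ∞]
D(1):
  [∞, -∞, 82, 15, 94]
  [-∞, ∞, -∞, -∞, -∞]
  [58, 71, ∞, 99, 58]
  [69, 51, 69, ∞, 88]
  [20, 75, 29, 18, ∞]
D(2):
  [∞, -∞, 82, 15, 94]
  [-∞, ∞, -∞, -∞, -∞]
  [58, 71, ∞, 99, 58]
  [69, 51, 69, ∞, 88]
  [20, 75, 29, 18, ∞]
D(3):
  [∞, 71, 82, 82, 94]
  [-∞, ∞, -∞, -∞, -∞]
  [58, 71, ∞, 99, 58]
  [69, 69, 69, ∞, 88]
  [29, 75, 29, 29, ∞]
D(4):
  [∞, 71, 82, 82, 94]
  [-∞, ∞, -∞, -∞, -∞]
  [69, 71, ∞, 99, 88]
  [69, 69, 69, ∞, 88]
  [29, 75, 29, 29, ∞]
D(5):
  [∞, 75, 82, 82, 94]
  [-∞, ∞, -∞, -∞, -∞]
  [69, 75, ∞, 99, 88]
  [69, 75, 69, ∞, 88]
  [29, 75, 29, 29, ∞]
Answer: T*[0][1] = 75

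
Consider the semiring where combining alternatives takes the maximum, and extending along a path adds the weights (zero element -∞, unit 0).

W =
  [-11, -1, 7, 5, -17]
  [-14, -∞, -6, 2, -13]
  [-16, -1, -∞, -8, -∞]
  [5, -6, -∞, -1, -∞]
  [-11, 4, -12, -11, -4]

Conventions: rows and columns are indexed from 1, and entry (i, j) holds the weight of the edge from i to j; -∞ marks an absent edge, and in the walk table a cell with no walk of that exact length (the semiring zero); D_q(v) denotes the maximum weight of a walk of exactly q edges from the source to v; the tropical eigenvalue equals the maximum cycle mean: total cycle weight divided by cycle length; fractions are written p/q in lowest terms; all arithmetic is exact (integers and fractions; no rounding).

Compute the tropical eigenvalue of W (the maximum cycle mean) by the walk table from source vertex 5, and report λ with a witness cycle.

q=0: [-∞, -∞, -∞, -∞, 0]
q=1: [-11, 4, -12, -11, -4]
q=2: [-6, 0, -2, 6, -8]
q=3: [11, 0, 1, 5, -12]
q=4: [10, 10, 18, 16, -6]
q=5: [21, 17, 17, 15, -3]
Optimal cycle mean attained by: cycle 1->4->1, total 5 + 5, length 2.
Answer: λ = 5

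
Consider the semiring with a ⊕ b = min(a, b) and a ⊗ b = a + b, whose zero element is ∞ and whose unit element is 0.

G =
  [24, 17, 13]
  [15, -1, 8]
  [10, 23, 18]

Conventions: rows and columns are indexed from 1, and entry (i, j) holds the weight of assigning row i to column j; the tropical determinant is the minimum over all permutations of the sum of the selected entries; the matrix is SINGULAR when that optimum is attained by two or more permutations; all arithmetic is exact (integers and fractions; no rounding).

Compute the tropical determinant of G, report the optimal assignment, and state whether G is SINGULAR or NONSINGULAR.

σ = (1, 2, 3): 24 + (-1) + 18 = 41
σ = (1, 3, 2): 24 + 8 + 23 = 55
σ = (2, 1, 3): 17 + 15 + 18 = 50
σ = (2, 3, 1): 17 + 8 + 10 = 35
σ = (3, 1, 2): 13 + 15 + 23 = 51
σ = (3, 2, 1): 13 + (-1) + 10 = 22
Optimal value attained by: σ = (3, 2, 1).
Answer: det⊕(G) = 22; verdict: NONSINGULAR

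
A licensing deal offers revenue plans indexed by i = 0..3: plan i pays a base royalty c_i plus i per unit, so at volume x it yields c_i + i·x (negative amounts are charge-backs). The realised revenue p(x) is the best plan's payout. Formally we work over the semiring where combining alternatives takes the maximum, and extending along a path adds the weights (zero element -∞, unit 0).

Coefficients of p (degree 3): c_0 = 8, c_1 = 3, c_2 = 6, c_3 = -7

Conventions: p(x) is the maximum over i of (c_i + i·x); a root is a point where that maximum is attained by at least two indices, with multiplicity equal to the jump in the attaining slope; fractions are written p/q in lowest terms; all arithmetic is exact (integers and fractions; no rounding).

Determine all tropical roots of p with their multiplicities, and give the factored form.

hull edge (i=0, c=8) to (i=2, c=6): slope -1, span 2
hull edge (i=2, c=6) to (i=3, c=-7): slope -13, span 1
Factored form: p(x) = -7 ⊗ (x ⊕ 1) ⊗ (x ⊕ 1) ⊗ (x ⊕ 13)
Answer: roots = 1 (mult 2), 13 (mult 1)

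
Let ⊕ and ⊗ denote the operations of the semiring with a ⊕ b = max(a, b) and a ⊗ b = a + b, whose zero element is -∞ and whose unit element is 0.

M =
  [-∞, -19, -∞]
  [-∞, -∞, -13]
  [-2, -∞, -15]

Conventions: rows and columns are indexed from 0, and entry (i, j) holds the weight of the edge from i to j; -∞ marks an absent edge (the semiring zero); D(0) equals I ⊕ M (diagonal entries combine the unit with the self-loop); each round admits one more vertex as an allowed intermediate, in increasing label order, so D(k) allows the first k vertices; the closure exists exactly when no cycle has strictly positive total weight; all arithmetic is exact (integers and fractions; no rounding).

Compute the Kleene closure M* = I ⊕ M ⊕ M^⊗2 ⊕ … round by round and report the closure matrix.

D(0):
  [0, -19, -∞]
  [-∞, 0, -13]
  [-2, -∞, 0]
D(1):
  [0, -19, -∞]
  [-∞, 0, -13]
  [-2, -21, 0]
D(2):
  [0, -19, -32]
  [-∞, 0, -13]
  [-2, -21, 0]
D(3):
  [0, -19, -32]
  [-15, 0, -13]
  [-2, -21, 0]
Answer: M* = [[0, -19, -32], [-15, 0, -13], [-2, -21, 0]]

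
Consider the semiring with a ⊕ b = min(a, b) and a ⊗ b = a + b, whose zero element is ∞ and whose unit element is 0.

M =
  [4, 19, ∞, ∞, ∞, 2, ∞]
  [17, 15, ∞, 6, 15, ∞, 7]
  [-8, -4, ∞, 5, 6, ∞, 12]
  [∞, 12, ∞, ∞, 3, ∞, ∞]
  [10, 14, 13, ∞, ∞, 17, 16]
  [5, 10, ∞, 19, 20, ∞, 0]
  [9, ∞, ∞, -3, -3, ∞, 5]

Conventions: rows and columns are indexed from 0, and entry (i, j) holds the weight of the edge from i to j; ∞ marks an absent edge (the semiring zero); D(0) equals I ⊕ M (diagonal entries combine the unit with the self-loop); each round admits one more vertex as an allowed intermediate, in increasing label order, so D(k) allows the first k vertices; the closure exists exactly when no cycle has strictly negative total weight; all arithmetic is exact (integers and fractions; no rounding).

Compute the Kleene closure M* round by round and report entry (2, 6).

D(0):
  [0, 19, ∞, ∞, ∞, 2, ∞]
  [17, 0, ∞, 6, 15, ∞, 7]
  [-8, -4, 0, 5, 6, ∞, 12]
  [∞, 12, ∞, 0, 3, ∞, ∞]
  [10, 14, 13, ∞, 0, 17, 16]
  [5, 10, ∞, 19, 20, 0, 0]
  [9, ∞, ∞, -3, -3, ∞, 0]
D(1):
  [0, 19, ∞, ∞, ∞, 2, ∞]
  [17, 0, ∞, 6, 15, 19, 7]
  [-8, -4, 0, 5, 6, -6, 12]
  [∞, 12, ∞, 0, 3, ∞, ∞]
  [10, 14, 13, ∞, 0, 12, 16]
  [5, 10, ∞, 19, 20, 0, 0]
  [9, 28, ∞, -3, -3, 11, 0]
D(2):
  [0, 19, ∞, 25, 34, 2, 26]
  [17, 0, ∞, 6, 15, 19, 7]
  [-8, -4, 0, 2, 6, -6, 3]
  [29, 12, ∞, 0, 3, 31, 19]
  [10, 14, 13, 20, 0, 12, 16]
  [5, 10, ∞, 16, 20, 0, 0]
  [9, 28, ∞, -3, -3, 11, 0]
D(3):
  [0, 19, ∞, 25, 34, 2, 26]
  [17, 0, ∞, 6, 15, 19, 7]
  [-8, -4, 0, 2, 6, -6, 3]
  [29, 12, ∞, 0, 3, 31, 19]
  [5, 9, 13, 15, 0, 7, 16]
  [5, 10, ∞, 16, 20, 0, 0]
  [9, 28, ∞, -3, -3, 11, 0]
D(4):
  [0, 19, ∞, 25, 28, 2, 26]
  [17, 0, ∞, 6, 9, 19, 7]
  [-8, -4, 0, 2, 5, -6, 3]
  [29, 12, ∞, 0, 3, 31, 19]
  [5, 9, 13, 15, 0, 7, 16]
  [5, 10, ∞, 16, 19, 0, 0]
  [9, 9, ∞, -3, -3, 11, 0]
D(5):
  [0, 19, 41, 25, 28, 2, 26]
  [14, 0, 22, 6, 9, 16, 7]
  [-8, -4, 0, 2, 5, -6, 3]
  [8, 12, 16, 0, 3, 10, 19]
  [5, 9, 13, 15, 0, 7, 16]
  [5, 10, 32, 16, 19, 0, 0]
  [2, 6, 10, -3, -3, 4, 0]
D(6):
  [0, 12, 34, 18, 21, 2, 2]
  [14, 0, 22, 6, 9, 16, 7]
  [-8, -4, 0, 2, 5, -6, -6]
  [8, 12, 16, 0, 3, 10, 10]
  [5, 9, 13, 15, 0, 7, 7]
  [5, 10, 32, 16, 19, 0, 0]
  [2, 6, 10, -3, -3, 4, 0]
D(7):
  [0, 8, 12, -1, -1, 2, 2]
  [9, 0, 17, 4, 4, 11, 7]
  [-8, -4, 0, -9, -9, -6, -6]
  [8, 12, 16, 0, 3, 10, 10]
  [5, 9, 13, 4, 0, 7, 7]
  [2, 6, 10, -3, -3, 0, 0]
  [2, 6, 10, -3, -3, 4, 0]
Answer: M*[2][6] = -6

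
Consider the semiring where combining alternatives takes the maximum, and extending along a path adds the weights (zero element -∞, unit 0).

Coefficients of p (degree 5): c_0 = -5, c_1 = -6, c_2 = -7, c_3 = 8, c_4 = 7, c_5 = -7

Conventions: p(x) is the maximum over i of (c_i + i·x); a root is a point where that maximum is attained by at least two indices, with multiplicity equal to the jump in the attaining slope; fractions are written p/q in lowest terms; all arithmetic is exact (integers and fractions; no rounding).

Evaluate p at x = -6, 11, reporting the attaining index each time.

p(-6) = max(-5+0·(-6)=-5, -6+1·(-6)=-12, -7+2·(-6)=-19, 8+3·(-6)=-10, 7+4·(-6)=-17, -7+5·(-6)=-37) = -5 (attained by i=0)
p(11) = max(-5+0·11=-5, -6+1·11=5, -7+2·11=15, 8+3·11=41, 7+4·11=51, -7+5·11=48) = 51 (attained by i=4)
Answer: p(-6) = -5; p(11) = 51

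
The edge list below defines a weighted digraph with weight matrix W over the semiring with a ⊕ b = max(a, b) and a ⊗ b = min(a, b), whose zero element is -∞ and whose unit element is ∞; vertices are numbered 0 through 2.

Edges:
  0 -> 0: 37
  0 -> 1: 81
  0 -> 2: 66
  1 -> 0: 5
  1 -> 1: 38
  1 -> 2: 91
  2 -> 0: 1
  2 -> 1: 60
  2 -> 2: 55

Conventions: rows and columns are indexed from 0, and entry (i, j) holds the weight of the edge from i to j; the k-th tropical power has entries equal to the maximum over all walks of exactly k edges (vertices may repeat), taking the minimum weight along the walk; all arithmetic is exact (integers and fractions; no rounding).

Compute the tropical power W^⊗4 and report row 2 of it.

W^⊗2:
  [37, 60, 81]
  [5, 60, 55]
  [5, 55, 60]
W^⊗3:
  [37, 60, 60]
  [5, 55, 60]
  [5, 60, 55]
W^⊗4:
  [37, 60, 60]
  [5, 60, 55]
  [5, 55, 60]
Answer: row 2 of W^⊗4 = [5, 55, 60]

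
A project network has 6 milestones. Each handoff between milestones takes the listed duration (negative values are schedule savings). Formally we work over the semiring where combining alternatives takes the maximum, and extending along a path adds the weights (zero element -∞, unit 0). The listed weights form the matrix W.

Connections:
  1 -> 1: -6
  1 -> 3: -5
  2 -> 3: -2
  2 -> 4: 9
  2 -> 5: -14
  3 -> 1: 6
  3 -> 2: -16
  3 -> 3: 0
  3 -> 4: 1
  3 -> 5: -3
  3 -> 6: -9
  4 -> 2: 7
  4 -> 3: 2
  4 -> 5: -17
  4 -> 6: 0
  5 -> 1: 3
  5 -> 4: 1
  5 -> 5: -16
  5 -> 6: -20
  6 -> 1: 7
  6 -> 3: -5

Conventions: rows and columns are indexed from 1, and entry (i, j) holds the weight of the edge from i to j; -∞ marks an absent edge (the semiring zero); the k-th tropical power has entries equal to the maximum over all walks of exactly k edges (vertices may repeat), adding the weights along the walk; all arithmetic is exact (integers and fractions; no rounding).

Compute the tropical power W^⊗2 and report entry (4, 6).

W^⊗2:
  [1, -21, -5, -4, -8, -14]
  [4, 16, 11, -1, -5, 9]
  [6, 8, 3, 1, -3, 1]
  [8, -14, 5, 16, -1, -7]
  [-3, 8, 3, -15, -16, 1]
  [1, -21, 2, -4, -8, -14]
Key observation: the optimum is the walk 4->3->6, with weight 2 + (-9) = -7.
Optimal value attained by: walk 4->3->6.
Answer: (W^⊗2)[4][6] = -7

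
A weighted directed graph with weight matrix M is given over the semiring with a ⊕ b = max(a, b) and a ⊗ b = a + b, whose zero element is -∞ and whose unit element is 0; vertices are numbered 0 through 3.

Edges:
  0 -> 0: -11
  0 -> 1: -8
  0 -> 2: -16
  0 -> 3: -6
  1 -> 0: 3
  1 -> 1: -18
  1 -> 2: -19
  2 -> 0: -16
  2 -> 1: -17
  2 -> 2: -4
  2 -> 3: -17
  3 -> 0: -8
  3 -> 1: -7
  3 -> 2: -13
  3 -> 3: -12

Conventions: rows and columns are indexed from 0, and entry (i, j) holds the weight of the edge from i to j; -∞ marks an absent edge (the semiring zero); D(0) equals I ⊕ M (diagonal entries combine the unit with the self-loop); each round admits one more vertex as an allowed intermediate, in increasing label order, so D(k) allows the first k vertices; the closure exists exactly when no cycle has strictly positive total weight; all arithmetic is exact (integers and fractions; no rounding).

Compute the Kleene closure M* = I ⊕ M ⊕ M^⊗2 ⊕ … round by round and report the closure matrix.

D(0):
  [0, -8, -16, -6]
  [3, 0, -19, -∞]
  [-16, -17, 0, -17]
  [-8, -7, -13, 0]
D(1):
  [0, -8, -16, -6]
  [3, 0, -13, -3]
  [-16, -17, 0, -17]
  [-8, -7, -13, 0]
D(2):
  [0, -8, -16, -6]
  [3, 0, -13, -3]
  [-14, -17, 0, -17]
  [-4, -7, -13, 0]
D(3):
  [0, -8, -16, -6]
  [3, 0, -13, -3]
  [-14, -17, 0, -17]
  [-4, -7, -13, 0]
D(4):
  [0, -8, -16, -6]
  [3, 0, -13, -3]
  [-14, -17, 0, -17]
  [-4, -7, -13, 0]
Answer: M* = [[0, -8, -16, -6], [3, 0, -13, -3], [-14, -17, 0, -17], [-4, -7, -13, 0]]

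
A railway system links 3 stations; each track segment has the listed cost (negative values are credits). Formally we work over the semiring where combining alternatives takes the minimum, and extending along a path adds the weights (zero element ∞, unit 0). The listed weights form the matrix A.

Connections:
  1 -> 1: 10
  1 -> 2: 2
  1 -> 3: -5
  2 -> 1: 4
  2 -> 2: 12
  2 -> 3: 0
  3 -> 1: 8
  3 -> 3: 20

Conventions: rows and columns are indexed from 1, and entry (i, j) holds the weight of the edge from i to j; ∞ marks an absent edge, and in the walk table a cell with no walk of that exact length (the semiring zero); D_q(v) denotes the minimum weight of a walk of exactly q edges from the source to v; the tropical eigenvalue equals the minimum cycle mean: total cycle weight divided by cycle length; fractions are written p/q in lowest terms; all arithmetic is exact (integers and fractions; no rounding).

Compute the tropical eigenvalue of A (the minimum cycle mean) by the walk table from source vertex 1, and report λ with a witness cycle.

q=0: [0, ∞, ∞]
q=1: [10, 2, -5]
q=2: [3, 12, 2]
q=3: [10, 5, -2]
Optimal cycle mean attained by: cycle 1->3->1, total (-5) + 8, length 2.
Answer: λ = 3/2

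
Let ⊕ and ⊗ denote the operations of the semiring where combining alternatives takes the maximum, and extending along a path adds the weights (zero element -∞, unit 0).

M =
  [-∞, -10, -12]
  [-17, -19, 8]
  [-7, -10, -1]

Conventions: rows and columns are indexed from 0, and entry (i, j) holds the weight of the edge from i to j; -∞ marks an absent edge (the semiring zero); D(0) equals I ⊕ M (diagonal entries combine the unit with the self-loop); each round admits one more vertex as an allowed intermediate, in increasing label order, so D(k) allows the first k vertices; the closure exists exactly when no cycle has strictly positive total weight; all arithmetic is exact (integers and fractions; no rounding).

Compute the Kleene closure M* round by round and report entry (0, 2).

D(0):
  [0, -10, -12]
  [-17, 0, 8]
  [-7, -10, 0]
D(1):
  [0, -10, -12]
  [-17, 0, 8]
  [-7, -10, 0]
D(2):
  [0, -10, -2]
  [-17, 0, 8]
  [-7, -10, 0]
D(3):
  [0, -10, -2]
  [1, 0, 8]
  [-7, -10, 0]
Answer: M*[0][2] = -2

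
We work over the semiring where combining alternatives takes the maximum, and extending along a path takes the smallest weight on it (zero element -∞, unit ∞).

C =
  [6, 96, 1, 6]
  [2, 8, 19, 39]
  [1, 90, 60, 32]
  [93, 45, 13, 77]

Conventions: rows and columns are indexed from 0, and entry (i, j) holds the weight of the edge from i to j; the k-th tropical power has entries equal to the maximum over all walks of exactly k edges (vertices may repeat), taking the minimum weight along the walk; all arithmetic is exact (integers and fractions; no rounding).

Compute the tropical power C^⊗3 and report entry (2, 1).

C^⊗2:
  [6, 8, 19, 39]
  [39, 39, 19, 39]
  [32, 60, 60, 39]
  [77, 93, 19, 77]
C^⊗3:
  [39, 39, 19, 39]
  [39, 39, 19, 39]
  [39, 60, 60, 39]
  [77, 77, 19, 77]
Key observation: the optimum is the walk 2->2->2->1, with weight 60 min 60 min 90 = 60.
Optimal value attained by: walk 2->2->2->1.
Answer: (C^⊗3)[2][1] = 60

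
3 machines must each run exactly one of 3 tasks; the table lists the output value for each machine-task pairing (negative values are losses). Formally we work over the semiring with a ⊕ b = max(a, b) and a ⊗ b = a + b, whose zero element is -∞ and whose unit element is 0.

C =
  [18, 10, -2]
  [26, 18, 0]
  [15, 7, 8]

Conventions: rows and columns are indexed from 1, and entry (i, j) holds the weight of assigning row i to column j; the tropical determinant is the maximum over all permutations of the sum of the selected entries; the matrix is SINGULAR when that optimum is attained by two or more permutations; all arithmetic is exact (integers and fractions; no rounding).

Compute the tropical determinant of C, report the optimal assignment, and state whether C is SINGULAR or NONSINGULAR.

σ = (1, 2, 3): 18 + 18 + 8 = 44
σ = (1, 3, 2): 18 + 0 + 7 = 25
σ = (2, 1, 3): 10 + 26 + 8 = 44
σ = (2, 3, 1): 10 + 0 + 15 = 25
σ = (3, 1, 2): (-2) + 26 + 7 = 31
σ = (3, 2, 1): (-2) + 18 + 15 = 31
Optimal value attained by: σ = (1, 2, 3).
Answer: det⊕(C) = 44; verdict: SINGULAR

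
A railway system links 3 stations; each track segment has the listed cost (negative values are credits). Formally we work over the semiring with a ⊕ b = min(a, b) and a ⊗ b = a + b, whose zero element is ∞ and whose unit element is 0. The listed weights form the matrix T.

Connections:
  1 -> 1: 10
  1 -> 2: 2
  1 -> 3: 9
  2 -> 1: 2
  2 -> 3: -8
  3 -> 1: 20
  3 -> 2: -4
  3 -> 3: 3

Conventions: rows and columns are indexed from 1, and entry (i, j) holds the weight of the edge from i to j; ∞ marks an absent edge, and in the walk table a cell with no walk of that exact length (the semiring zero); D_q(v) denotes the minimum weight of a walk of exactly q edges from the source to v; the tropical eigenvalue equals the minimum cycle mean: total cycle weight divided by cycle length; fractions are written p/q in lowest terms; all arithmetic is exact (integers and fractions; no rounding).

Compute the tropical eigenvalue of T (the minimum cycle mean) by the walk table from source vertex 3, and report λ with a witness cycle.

q=0: [∞, ∞, 0]
q=1: [20, -4, 3]
q=2: [-2, -1, -12]
q=3: [1, -16, -9]
Optimal cycle mean attained by: cycle 2->3->2, total (-8) + (-4), length 2.
Answer: λ = -6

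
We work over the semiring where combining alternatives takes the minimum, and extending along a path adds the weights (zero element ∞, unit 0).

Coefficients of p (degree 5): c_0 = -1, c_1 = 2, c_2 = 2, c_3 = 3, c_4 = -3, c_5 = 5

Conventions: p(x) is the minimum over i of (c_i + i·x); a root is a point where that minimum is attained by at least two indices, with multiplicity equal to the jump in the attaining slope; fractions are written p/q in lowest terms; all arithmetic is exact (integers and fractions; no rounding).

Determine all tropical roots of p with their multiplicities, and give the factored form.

hull edge (i=0, c=-1) to (i=4, c=-3): slope -1/2, span 4
hull edge (i=4, c=-3) to (i=5, c=5): slope 8, span 1
Factored form: p(x) = 5 ⊗ (x ⊕ (-8)) ⊗ (x ⊕ 1/2) ⊗ (x ⊕ 1/2) ⊗ (x ⊕ 1/2) ⊗ (x ⊕ 1/2)
Answer: roots = -8 (mult 1), 1/2 (mult 4)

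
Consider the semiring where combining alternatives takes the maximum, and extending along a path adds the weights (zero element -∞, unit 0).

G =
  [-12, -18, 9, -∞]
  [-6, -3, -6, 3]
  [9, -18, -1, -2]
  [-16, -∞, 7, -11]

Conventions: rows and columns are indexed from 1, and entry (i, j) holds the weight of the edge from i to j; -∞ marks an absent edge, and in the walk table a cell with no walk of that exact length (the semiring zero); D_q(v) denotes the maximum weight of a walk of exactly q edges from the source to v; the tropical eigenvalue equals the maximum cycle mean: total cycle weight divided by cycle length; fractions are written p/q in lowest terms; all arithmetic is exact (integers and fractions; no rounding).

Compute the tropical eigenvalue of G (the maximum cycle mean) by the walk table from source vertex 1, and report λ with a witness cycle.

q=0: [0, -∞, -∞, -∞]
q=1: [-12, -18, 9, -∞]
q=2: [18, -9, 8, 7]
q=3: [17, 0, 27, 6]
q=4: [36, 9, 26, 25]
Optimal cycle mean attained by: cycle 1->3->1, total 9 + 9, length 2.
Answer: λ = 9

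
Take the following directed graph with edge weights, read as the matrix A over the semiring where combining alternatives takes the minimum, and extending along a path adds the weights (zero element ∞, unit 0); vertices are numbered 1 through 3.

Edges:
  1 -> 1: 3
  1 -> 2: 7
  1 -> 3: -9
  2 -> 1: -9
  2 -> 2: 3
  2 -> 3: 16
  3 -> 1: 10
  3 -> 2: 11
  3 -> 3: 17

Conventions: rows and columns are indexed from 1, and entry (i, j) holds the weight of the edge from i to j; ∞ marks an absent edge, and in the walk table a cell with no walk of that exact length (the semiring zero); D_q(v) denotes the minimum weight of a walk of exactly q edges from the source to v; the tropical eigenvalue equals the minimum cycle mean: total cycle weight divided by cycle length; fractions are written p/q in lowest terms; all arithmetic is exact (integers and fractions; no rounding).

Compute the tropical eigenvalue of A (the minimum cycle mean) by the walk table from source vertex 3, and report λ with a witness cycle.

q=0: [∞, ∞, 0]
q=1: [10, 11, 17]
q=2: [2, 14, 1]
q=3: [5, 9, -7]
Optimal cycle mean attained by: cycle 1->3->2->1, total (-9) + 11 + (-9), length 3.
Answer: λ = -7/3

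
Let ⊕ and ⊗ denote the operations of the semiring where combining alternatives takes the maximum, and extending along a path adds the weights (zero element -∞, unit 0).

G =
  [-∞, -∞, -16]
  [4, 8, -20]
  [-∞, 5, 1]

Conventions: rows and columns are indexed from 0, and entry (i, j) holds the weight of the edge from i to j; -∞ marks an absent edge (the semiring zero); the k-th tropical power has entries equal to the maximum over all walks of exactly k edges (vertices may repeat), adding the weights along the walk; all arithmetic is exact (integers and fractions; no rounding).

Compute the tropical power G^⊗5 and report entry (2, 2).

G^⊗2:
  [-∞, -11, -15]
  [12, 16, -12]
  [9, 13, 2]
G^⊗3:
  [-7, -3, -14]
  [20, 24, -4]
  [17, 21, 3]
G^⊗4:
  [1, 5, -13]
  [28, 32, 4]
  [25, 29, 4]
G^⊗5:
  [9, 13, -12]
  [36, 40, 12]
  [33, 37, 9]
Key observation: the optimum is the walk 2->1->1->1->0->2, with weight 5 + 8 + 8 + 4 + (-16) = 9.
Optimal value attained by: walk 2->1->1->1->0->2.
Answer: (G^⊗5)[2][2] = 9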